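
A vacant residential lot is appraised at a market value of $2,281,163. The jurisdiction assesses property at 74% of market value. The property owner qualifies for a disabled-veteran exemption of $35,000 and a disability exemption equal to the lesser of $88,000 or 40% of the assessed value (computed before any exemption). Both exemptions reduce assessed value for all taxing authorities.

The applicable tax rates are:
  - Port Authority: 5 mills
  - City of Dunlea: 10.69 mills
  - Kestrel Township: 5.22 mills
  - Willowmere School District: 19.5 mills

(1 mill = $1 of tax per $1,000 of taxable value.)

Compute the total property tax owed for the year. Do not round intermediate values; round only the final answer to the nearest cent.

$63,244.10

Assessed value = $2,281,163 × 0.74 = $1,688,060.62
Disability exemption = min($88,000, 40% × $1,688,060.62) = min($88,000, $675,224.248) = $88,000 (dollar cap binds)
Taxable value = $1,688,060.62 − $35,000 − $88,000 = $1,565,060.62
Port Authority: $1,565,060.62 × 0.005 = $7,825.3031
City of Dunlea: $1,565,060.62 × 0.01069 = $16,730.4980278
Kestrel Township: $1,565,060.62 × 0.00522 = $8,169.6164364
Willowmere School District: $1,565,060.62 × 0.0195 = $30,518.68209
Total = $63,244.0996542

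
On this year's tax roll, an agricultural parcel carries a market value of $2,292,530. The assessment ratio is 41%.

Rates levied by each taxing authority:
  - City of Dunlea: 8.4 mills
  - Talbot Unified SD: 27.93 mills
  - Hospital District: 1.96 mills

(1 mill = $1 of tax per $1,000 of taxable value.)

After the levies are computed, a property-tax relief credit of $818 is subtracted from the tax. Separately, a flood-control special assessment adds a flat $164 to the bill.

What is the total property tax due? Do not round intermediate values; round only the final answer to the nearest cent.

Assessed value = $2,292,530 × 0.41 = $939,937.3
City of Dunlea: $939,937.3 × 0.0084 = $7,895.47332
Talbot Unified SD: $939,937.3 × 0.02793 = $26,252.448789
Hospital District: $939,937.3 × 0.00196 = $1,842.277108
Levies subtotal = $35,990.199217
After credit = $35,990.199217 − $818 = $35,172.199217
Total = $35,172.199217 + $164 = $35,336.199217

$35,336.20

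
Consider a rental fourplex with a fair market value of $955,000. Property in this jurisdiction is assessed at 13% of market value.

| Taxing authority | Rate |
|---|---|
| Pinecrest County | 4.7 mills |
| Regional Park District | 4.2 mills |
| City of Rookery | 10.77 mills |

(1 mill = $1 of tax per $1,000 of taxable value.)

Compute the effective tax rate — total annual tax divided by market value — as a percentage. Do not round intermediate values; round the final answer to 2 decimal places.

0.26%

Assessed value = $955,000 × 0.13 = $124,150
Pinecrest County: $124,150 × 0.0047 = $583.505
Regional Park District: $124,150 × 0.0042 = $521.43
City of Rookery: $124,150 × 0.01077 = $1,337.0955
Total tax = $2,442.0305
Effective rate = $2,442.0305 ÷ $955,000 = 0.26% of market value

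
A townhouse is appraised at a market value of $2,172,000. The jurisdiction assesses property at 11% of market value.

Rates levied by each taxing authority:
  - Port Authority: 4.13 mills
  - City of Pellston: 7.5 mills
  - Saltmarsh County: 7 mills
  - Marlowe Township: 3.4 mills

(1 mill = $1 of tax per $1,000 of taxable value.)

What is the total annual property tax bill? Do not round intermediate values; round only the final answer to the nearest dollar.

Assessed value = $2,172,000 × 0.11 = $238,920
Port Authority: $238,920 × 0.00413 = $986.7396
City of Pellston: $238,920 × 0.0075 = $1,791.9
Saltmarsh County: $238,920 × 0.007 = $1,672.44
Marlowe Township: $238,920 × 0.0034 = $812.328
Total = $986.7396 + $1,791.9 + $1,672.44 + $812.328 = $5,263.4076

$5,263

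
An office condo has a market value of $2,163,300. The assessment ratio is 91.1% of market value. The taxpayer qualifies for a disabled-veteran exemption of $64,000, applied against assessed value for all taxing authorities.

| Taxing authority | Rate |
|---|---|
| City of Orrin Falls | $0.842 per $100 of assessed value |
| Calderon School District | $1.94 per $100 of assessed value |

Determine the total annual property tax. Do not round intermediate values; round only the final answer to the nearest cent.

Assessed value = $2,163,300 × 0.911 = $1,970,766.3
Taxable value = $1,970,766.3 − $64,000 = $1,906,766.3
City of Orrin Falls: $1,906,766.3 × 0.00842 = $16,054.972246
Calderon School District: $1,906,766.3 × 0.0194 = $36,991.26622
Total = $16,054.972246 + $36,991.26622 = $53,046.238466

$53,046.24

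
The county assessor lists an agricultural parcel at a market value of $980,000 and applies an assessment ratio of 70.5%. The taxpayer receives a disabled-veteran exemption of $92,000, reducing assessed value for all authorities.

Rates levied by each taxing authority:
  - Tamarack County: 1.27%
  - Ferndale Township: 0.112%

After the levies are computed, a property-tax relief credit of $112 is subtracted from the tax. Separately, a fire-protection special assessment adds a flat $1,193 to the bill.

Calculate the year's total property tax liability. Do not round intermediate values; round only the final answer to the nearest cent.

$9,357.80

Assessed value = $980,000 × 0.705 = $690,900
Taxable value = $690,900 − $92,000 = $598,900
Tamarack County: $598,900 × 0.0127 = $7,606.03
Ferndale Township: $598,900 × 0.00112 = $670.768
Levies subtotal = $8,276.798
After credit = $8,276.798 − $112 = $8,164.798
Total = $8,164.798 + $1,193 = $9,357.798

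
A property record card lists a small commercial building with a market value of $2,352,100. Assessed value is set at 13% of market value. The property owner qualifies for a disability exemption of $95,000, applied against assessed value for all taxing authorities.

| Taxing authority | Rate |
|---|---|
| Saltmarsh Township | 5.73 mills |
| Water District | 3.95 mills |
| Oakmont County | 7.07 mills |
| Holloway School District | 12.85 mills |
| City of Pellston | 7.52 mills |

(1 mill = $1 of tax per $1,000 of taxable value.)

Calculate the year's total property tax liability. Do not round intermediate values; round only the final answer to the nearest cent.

$7,823.89

Assessed value = $2,352,100 × 0.13 = $305,773
Taxable value = $305,773 − $95,000 = $210,773
Saltmarsh Township: $210,773 × 0.00573 = $1,207.72929
Water District: $210,773 × 0.00395 = $832.55335
Oakmont County: $210,773 × 0.00707 = $1,490.16511
Holloway School District: $210,773 × 0.01285 = $2,708.43305
City of Pellston: $210,773 × 0.00752 = $1,585.01296
Total = $1,207.72929 + $832.55335 + $1,490.16511 + $2,708.43305 + $1,585.01296 = $7,823.89376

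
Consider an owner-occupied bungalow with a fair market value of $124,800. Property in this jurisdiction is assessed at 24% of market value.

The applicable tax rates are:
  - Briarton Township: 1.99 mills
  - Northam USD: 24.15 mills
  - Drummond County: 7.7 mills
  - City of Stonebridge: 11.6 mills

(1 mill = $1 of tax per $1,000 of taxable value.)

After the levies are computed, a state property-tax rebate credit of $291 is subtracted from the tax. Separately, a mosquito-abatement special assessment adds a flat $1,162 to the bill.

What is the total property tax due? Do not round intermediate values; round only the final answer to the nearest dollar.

$2,232

Assessed value = $124,800 × 0.24 = $29,952
Briarton Township: $29,952 × 0.00199 = $59.60448
Northam USD: $29,952 × 0.02415 = $723.3408
Drummond County: $29,952 × 0.0077 = $230.6304
City of Stonebridge: $29,952 × 0.0116 = $347.4432
Levies subtotal = $1,361.01888
After credit = $1,361.01888 − $291 = $1,070.01888
Total = $1,070.01888 + $1,162 = $2,232.01888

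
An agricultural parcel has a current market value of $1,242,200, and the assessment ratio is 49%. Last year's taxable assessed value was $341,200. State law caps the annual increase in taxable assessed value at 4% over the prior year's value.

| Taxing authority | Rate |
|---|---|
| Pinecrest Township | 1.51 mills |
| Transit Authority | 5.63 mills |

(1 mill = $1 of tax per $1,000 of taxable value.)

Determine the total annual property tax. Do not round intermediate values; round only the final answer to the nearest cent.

$2,533.61

Uncapped assessed value = $1,242,200 × 0.49 = $608,678
Cap limit = $341,200 × 1.04 = $354,848
Taxable assessed value = min($608,678, $354,848) = $354,848 (cap binds)
Pinecrest Township: $354,848 × 0.00151 = $535.82048
Transit Authority: $354,848 × 0.00563 = $1,997.79424
Total = $2,533.61472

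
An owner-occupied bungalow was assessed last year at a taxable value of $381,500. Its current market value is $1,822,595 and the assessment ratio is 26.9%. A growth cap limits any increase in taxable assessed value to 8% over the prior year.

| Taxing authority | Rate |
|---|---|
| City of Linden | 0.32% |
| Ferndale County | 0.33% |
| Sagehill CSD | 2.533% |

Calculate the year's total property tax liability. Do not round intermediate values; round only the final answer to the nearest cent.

Uncapped assessed value = $1,822,595 × 0.269 = $490,278.055
Cap limit = $381,500 × 1.08 = $412,020
Taxable assessed value = min($490,278.055, $412,020) = $412,020 (cap binds)
City of Linden: $412,020 × 0.0032 = $1,318.464
Ferndale County: $412,020 × 0.0033 = $1,359.666
Sagehill CSD: $412,020 × 0.02533 = $10,436.4666
Total = $13,114.5966

$13,114.60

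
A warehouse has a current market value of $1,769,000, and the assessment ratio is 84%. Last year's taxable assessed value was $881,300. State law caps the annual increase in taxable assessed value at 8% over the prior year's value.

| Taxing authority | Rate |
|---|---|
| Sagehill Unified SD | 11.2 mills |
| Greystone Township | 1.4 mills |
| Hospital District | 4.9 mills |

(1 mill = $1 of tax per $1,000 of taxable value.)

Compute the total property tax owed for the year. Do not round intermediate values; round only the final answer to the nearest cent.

Uncapped assessed value = $1,769,000 × 0.84 = $1,485,960
Cap limit = $881,300 × 1.08 = $951,804
Taxable assessed value = min($1,485,960, $951,804) = $951,804 (cap binds)
Sagehill Unified SD: $951,804 × 0.0112 = $10,660.2048
Greystone Township: $951,804 × 0.0014 = $1,332.5256
Hospital District: $951,804 × 0.0049 = $4,663.8396
Total = $16,656.57

$16,656.57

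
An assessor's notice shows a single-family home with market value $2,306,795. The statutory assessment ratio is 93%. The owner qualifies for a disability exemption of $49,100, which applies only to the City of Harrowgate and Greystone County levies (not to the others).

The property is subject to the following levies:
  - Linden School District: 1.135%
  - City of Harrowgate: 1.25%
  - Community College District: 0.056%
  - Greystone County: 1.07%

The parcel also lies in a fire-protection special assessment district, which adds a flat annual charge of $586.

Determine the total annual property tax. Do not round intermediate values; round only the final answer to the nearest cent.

Assessed value = $2,306,795 × 0.93 = $2,145,319.35
Linden School District: $2,145,319.35 × 0.01135 = $24,349.3746225
City of Harrowgate: ($2,145,319.35 − $49,100) × 0.0125 = $2,096,219.35 × 0.0125 = $26,202.741875
Community College District: $2,145,319.35 × 0.00056 = $1,201.378836
Greystone County: ($2,145,319.35 − $49,100) × 0.0107 = $2,096,219.35 × 0.0107 = $22,429.547045
Levies subtotal = $74,183.0423785
Total = $74,183.0423785 + $586 = $74,769.0423785

$74,769.04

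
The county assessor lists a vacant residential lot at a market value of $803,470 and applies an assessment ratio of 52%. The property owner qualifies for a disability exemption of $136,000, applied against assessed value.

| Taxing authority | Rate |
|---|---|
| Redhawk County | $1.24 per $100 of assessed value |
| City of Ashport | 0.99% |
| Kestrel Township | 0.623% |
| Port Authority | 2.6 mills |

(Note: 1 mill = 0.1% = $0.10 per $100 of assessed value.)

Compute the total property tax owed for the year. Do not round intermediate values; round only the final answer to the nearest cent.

$8,772.57

Assessed value = $803,470 × 0.52 = $417,804.4
Taxable value = $417,804.4 − $136,000 = $281,804.4
Redhawk County: $281,804.4 × 0.0124 = $3,494.37456
City of Ashport: $281,804.4 × 0.0099 = $2,789.86356
Kestrel Township: $281,804.4 × 0.00623 = $1,755.641412
Port Authority: $281,804.4 × 0.0026 = $732.69144
Total = $8,772.570972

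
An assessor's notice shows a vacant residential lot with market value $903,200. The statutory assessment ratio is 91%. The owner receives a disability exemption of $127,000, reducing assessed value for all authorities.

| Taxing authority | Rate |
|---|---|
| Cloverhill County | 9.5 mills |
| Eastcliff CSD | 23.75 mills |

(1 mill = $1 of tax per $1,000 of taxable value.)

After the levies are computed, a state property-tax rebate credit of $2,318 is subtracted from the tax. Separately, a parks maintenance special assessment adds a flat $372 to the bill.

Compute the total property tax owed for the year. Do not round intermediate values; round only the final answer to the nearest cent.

$21,159.82

Assessed value = $903,200 × 0.91 = $821,912
Taxable value = $821,912 − $127,000 = $694,912
Cloverhill County: $694,912 × 0.0095 = $6,601.664
Eastcliff CSD: $694,912 × 0.02375 = $16,504.16
Levies subtotal = $23,105.824
After credit = $23,105.824 − $2,318 = $20,787.824
Total = $20,787.824 + $372 = $21,159.824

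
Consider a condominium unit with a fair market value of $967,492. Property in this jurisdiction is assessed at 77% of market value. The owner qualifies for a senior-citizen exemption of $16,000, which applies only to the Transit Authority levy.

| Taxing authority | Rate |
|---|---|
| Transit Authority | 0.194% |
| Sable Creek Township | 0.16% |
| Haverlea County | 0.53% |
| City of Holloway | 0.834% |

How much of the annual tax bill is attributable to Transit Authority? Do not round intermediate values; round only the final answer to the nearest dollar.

$1,414

Assessed value = $967,492 × 0.77 = $744,968.84
Transit Authority taxable value = $744,968.84 − $16,000 = $728,968.84
Transit Authority levy = $728,968.84 × 0.00194 = $1,414.1995496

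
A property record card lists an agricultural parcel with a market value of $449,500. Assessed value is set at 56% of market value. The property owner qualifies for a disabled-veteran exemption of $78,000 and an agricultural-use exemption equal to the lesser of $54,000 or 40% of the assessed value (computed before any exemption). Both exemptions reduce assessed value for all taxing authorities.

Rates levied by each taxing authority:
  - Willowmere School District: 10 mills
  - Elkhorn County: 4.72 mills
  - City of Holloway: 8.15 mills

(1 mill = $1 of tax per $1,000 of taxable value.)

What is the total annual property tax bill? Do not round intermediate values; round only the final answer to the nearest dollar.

Assessed value = $449,500 × 0.56 = $251,720
Agricultural-use exemption = min($54,000, 40% × $251,720) = min($54,000, $100,688) = $54,000 (dollar cap binds)
Taxable value = $251,720 − $78,000 − $54,000 = $119,720
Willowmere School District: $119,720 × 0.01 = $1,197.2
Elkhorn County: $119,720 × 0.00472 = $565.0784
City of Holloway: $119,720 × 0.00815 = $975.718
Total = $2,737.9964

$2,738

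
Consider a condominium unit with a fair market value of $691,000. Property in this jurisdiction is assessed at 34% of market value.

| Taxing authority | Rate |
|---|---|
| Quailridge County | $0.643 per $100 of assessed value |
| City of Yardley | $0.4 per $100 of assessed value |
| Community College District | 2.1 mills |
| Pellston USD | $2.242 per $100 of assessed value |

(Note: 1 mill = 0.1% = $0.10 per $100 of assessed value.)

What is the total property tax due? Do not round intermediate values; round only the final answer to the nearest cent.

$8,211.15

Assessed value = $691,000 × 0.34 = $234,940
Quailridge County: $234,940 × 0.00643 = $1,510.6642
City of Yardley: $234,940 × 0.004 = $939.76
Community College District: $234,940 × 0.0021 = $493.374
Pellston USD: $234,940 × 0.02242 = $5,267.3548
Total = $8,211.153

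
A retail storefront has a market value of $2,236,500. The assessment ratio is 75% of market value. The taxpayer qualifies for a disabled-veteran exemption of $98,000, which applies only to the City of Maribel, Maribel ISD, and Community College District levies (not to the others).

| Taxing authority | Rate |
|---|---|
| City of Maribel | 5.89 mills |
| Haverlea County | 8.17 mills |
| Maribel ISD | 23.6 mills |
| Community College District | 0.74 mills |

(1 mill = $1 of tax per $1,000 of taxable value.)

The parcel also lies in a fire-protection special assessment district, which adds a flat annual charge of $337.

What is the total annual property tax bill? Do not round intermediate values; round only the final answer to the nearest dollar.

$61,786

Assessed value = $2,236,500 × 0.75 = $1,677,375
City of Maribel: ($1,677,375 − $98,000) × 0.00589 = $1,579,375 × 0.00589 = $9,302.51875
Haverlea County: $1,677,375 × 0.00817 = $13,704.15375
Maribel ISD: ($1,677,375 − $98,000) × 0.0236 = $1,579,375 × 0.0236 = $37,273.25
Community College District: ($1,677,375 − $98,000) × 0.00074 = $1,579,375 × 0.00074 = $1,168.7375
Levies subtotal = $61,448.66
Total = $61,448.66 + $337 = $61,785.66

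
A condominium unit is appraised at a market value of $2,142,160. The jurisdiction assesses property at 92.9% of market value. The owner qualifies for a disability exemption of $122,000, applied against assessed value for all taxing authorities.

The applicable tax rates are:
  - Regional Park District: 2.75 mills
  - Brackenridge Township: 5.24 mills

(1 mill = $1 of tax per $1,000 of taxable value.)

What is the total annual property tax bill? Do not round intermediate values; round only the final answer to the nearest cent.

Assessed value = $2,142,160 × 0.929 = $1,990,066.64
Taxable value = $1,990,066.64 − $122,000 = $1,868,066.64
Regional Park District: $1,868,066.64 × 0.00275 = $5,137.18326
Brackenridge Township: $1,868,066.64 × 0.00524 = $9,788.6691936
Total = $5,137.18326 + $9,788.6691936 = $14,925.8524536

$14,925.85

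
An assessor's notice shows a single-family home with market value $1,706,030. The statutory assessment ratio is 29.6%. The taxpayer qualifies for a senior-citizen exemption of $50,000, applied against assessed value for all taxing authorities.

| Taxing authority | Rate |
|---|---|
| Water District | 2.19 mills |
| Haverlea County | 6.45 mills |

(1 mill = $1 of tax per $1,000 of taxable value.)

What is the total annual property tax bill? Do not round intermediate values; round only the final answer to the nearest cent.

$3,931.07

Assessed value = $1,706,030 × 0.296 = $504,984.88
Taxable value = $504,984.88 − $50,000 = $454,984.88
Water District: $454,984.88 × 0.00219 = $996.4168872
Haverlea County: $454,984.88 × 0.00645 = $2,934.652476
Total = $996.4168872 + $2,934.652476 = $3,931.0693632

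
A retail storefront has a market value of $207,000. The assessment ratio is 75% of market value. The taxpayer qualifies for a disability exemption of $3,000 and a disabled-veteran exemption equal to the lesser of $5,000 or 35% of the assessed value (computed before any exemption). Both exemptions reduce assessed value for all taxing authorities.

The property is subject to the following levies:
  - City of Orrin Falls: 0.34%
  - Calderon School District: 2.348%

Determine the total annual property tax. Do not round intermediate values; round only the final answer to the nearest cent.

$3,958.08

Assessed value = $207,000 × 0.75 = $155,250
Disabled-veteran exemption = min($5,000, 35% × $155,250) = min($5,000, $54,337.5) = $5,000 (dollar cap binds)
Taxable value = $155,250 − $3,000 − $5,000 = $147,250
City of Orrin Falls: $147,250 × 0.0034 = $500.65
Calderon School District: $147,250 × 0.02348 = $3,457.43
Total = $3,958.08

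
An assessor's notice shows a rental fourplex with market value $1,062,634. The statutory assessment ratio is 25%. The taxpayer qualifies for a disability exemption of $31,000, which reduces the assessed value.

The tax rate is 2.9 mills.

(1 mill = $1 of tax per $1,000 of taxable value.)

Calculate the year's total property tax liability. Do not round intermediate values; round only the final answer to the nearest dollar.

Assessed value = $1,062,634 × 0.25 = $265,658.5
Taxable value = $265,658.5 − $31,000 = $234,658.5
Tax = $234,658.5 × 0.0029 = $680.50965

$681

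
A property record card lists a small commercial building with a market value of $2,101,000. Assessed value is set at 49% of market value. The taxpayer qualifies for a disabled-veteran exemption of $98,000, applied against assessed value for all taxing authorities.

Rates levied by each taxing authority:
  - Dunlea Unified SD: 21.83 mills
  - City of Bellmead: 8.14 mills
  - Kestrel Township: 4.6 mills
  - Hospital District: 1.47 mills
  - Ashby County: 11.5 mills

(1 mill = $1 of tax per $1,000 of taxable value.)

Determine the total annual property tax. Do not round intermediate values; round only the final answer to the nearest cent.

Assessed value = $2,101,000 × 0.49 = $1,029,490
Taxable value = $1,029,490 − $98,000 = $931,490
Dunlea Unified SD: $931,490 × 0.02183 = $20,334.4267
City of Bellmead: $931,490 × 0.00814 = $7,582.3286
Kestrel Township: $931,490 × 0.0046 = $4,284.854
Hospital District: $931,490 × 0.00147 = $1,369.2903
Ashby County: $931,490 × 0.0115 = $10,712.135
Total = $20,334.4267 + $7,582.3286 + $4,284.854 + $1,369.2903 + $10,712.135 = $44,283.0346

$44,283.03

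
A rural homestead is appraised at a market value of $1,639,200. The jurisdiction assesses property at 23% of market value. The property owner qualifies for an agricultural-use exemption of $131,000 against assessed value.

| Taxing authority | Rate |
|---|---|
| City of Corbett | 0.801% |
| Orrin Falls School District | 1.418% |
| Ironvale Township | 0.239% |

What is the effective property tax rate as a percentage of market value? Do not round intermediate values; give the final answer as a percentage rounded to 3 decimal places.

0.369%

Assessed value = $1,639,200 × 0.23 = $377,016
Taxable value = $377,016 − $131,000 = $246,016
City of Corbett: $246,016 × 0.00801 = $1,970.58816
Orrin Falls School District: $246,016 × 0.01418 = $3,488.50688
Ironvale Township: $246,016 × 0.00239 = $587.97824
Total tax = $6,047.07328
Effective rate = $6,047.07328 ÷ $1,639,200 = 0.369% of market value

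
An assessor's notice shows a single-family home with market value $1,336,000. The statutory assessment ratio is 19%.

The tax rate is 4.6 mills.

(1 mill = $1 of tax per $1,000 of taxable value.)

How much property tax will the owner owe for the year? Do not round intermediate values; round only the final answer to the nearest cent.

$1,167.66

Assessed value = $1,336,000 × 0.19 = $253,840
Tax = $253,840 × 0.0046 = $1,167.664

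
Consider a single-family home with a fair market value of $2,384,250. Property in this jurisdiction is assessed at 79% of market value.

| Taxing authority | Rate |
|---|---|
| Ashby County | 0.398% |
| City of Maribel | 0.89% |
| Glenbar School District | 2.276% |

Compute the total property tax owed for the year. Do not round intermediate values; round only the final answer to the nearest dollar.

$67,130

Assessed value = $2,384,250 × 0.79 = $1,883,557.5
Ashby County: $1,883,557.5 × 0.00398 = $7,496.55885
City of Maribel: $1,883,557.5 × 0.0089 = $16,763.66175
Glenbar School District: $1,883,557.5 × 0.02276 = $42,869.7687
Total = $7,496.55885 + $16,763.66175 + $42,869.7687 = $67,129.9893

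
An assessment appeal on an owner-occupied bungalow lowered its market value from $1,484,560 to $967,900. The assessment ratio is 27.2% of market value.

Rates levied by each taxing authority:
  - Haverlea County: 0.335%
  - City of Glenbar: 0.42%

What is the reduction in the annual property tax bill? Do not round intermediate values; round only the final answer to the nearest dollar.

$1,061

Old assessed value = $1,484,560 × 0.272 = $403,800.32
New assessed value = $967,900 × 0.272 = $263,268.8
Combined rate = 0.00335 + 0.0042 = 0.00755
Old tax = $403,800.32 × 0.00755 = $3,048.692416
New tax = $263,268.8 × 0.00755 = $1,987.67944
Reduction = $3,048.692416 − $1,987.67944 = $1,061.012976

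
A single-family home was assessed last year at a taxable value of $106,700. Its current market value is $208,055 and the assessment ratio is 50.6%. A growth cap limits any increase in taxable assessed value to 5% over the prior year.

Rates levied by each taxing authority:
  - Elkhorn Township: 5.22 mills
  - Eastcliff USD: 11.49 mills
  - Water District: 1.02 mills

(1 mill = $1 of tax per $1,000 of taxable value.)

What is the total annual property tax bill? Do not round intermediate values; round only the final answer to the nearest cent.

Uncapped assessed value = $208,055 × 0.506 = $105,275.83
Cap limit = $106,700 × 1.05 = $112,035
Taxable assessed value = min($105,275.83, $112,035) = $105,275.83 (cap does not bind)
Elkhorn Township: $105,275.83 × 0.00522 = $549.5398326
Eastcliff USD: $105,275.83 × 0.01149 = $1,209.6192867
Water District: $105,275.83 × 0.00102 = $107.3813466
Total = $1,866.5404659

$1,866.54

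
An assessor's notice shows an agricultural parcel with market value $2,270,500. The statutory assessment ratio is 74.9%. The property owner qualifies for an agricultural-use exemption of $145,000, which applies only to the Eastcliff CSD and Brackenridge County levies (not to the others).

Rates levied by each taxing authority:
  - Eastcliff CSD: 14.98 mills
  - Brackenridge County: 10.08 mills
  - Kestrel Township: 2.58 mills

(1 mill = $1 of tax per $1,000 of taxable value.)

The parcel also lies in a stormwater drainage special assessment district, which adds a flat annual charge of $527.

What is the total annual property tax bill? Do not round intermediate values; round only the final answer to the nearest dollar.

$43,898

Assessed value = $2,270,500 × 0.749 = $1,700,604.5
Eastcliff CSD: ($1,700,604.5 − $145,000) × 0.01498 = $1,555,604.5 × 0.01498 = $23,302.95541
Brackenridge County: ($1,700,604.5 − $145,000) × 0.01008 = $1,555,604.5 × 0.01008 = $15,680.49336
Kestrel Township: $1,700,604.5 × 0.00258 = $4,387.55961
Levies subtotal = $43,371.00838
Total = $43,371.00838 + $527 = $43,898.00838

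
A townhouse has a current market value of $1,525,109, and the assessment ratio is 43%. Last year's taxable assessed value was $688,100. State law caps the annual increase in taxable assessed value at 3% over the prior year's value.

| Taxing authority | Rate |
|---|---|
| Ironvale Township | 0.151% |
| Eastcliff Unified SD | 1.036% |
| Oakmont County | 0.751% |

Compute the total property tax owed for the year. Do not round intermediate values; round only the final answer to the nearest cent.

Uncapped assessed value = $1,525,109 × 0.43 = $655,796.87
Cap limit = $688,100 × 1.03 = $708,743
Taxable assessed value = min($655,796.87, $708,743) = $655,796.87 (cap does not bind)
Ironvale Township: $655,796.87 × 0.00151 = $990.2532737
Eastcliff Unified SD: $655,796.87 × 0.01036 = $6,794.0555732
Oakmont County: $655,796.87 × 0.00751 = $4,925.0344937
Total = $12,709.3433406

$12,709.34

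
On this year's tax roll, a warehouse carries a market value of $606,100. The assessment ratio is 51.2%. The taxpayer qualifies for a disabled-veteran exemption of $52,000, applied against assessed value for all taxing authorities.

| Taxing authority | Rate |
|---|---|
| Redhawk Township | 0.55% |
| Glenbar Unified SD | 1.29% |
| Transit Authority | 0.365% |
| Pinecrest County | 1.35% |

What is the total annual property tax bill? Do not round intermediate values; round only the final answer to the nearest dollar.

Assessed value = $606,100 × 0.512 = $310,323.2
Taxable value = $310,323.2 − $52,000 = $258,323.2
Redhawk Township: $258,323.2 × 0.0055 = $1,420.7776
Glenbar Unified SD: $258,323.2 × 0.0129 = $3,332.36928
Transit Authority: $258,323.2 × 0.00365 = $942.87968
Pinecrest County: $258,323.2 × 0.0135 = $3,487.3632
Total = $1,420.7776 + $3,332.36928 + $942.87968 + $3,487.3632 = $9,183.38976

$9,183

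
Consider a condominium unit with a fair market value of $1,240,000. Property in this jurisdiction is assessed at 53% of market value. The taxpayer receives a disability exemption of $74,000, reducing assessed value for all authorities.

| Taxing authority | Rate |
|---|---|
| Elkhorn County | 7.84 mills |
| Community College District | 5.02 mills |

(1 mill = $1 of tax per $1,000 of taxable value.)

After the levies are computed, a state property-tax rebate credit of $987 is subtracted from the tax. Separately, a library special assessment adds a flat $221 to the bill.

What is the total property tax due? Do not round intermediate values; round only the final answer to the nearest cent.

Assessed value = $1,240,000 × 0.53 = $657,200
Taxable value = $657,200 − $74,000 = $583,200
Elkhorn County: $583,200 × 0.00784 = $4,572.288
Community College District: $583,200 × 0.00502 = $2,927.664
Levies subtotal = $7,499.952
After credit = $7,499.952 − $987 = $6,512.952
Total = $6,512.952 + $221 = $6,733.952

$6,733.95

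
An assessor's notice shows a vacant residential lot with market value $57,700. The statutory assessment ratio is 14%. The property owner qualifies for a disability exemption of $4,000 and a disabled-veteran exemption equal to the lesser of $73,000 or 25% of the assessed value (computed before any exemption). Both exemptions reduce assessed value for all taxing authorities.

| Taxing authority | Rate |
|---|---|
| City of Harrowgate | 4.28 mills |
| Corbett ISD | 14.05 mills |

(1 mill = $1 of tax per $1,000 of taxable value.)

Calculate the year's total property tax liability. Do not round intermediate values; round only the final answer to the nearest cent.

Assessed value = $57,700 × 0.14 = $8,078
Disabled-veteran exemption = min($73,000, 25% × $8,078) = min($73,000, $2,019.5) = $2,019.5 (percentage binds)
Taxable value = $8,078 − $4,000 − $2,019.5 = $2,058.5
City of Harrowgate: $2,058.5 × 0.00428 = $8.81038
Corbett ISD: $2,058.5 × 0.01405 = $28.921925
Total = $37.732305

$37.73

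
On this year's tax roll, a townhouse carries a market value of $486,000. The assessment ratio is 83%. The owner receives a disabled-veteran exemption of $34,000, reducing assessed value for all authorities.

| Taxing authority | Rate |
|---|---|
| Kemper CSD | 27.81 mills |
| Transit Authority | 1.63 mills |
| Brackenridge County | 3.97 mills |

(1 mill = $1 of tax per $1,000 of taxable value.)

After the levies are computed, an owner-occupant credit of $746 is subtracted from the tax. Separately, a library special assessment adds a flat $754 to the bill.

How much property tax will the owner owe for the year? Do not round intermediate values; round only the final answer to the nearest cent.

Assessed value = $486,000 × 0.83 = $403,380
Taxable value = $403,380 − $34,000 = $369,380
Kemper CSD: $369,380 × 0.02781 = $10,272.4578
Transit Authority: $369,380 × 0.00163 = $602.0894
Brackenridge County: $369,380 × 0.00397 = $1,466.4386
Levies subtotal = $12,340.9858
After credit = $12,340.9858 − $746 = $11,594.9858
Total = $11,594.9858 + $754 = $12,348.9858

$12,348.99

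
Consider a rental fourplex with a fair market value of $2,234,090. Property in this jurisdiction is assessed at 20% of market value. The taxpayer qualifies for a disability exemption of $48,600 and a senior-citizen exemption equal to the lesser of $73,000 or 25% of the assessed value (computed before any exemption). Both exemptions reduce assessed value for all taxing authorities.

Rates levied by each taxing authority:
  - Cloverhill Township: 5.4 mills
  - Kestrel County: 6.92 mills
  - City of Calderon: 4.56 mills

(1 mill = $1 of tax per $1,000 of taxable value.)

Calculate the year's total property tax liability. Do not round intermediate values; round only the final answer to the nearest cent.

$5,489.68

Assessed value = $2,234,090 × 0.2 = $446,818
Senior-citizen exemption = min($73,000, 25% × $446,818) = min($73,000, $111,704.5) = $73,000 (dollar cap binds)
Taxable value = $446,818 − $48,600 − $73,000 = $325,218
Cloverhill Township: $325,218 × 0.0054 = $1,756.1772
Kestrel County: $325,218 × 0.00692 = $2,250.50856
City of Calderon: $325,218 × 0.00456 = $1,482.99408
Total = $5,489.67984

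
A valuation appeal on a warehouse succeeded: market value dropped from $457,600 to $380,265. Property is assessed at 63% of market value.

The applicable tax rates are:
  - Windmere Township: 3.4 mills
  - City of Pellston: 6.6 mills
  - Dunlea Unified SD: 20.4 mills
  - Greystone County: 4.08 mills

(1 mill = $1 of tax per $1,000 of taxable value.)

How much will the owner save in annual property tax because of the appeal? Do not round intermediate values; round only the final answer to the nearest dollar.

Old assessed value = $457,600 × 0.63 = $288,288
New assessed value = $380,265 × 0.63 = $239,566.95
Combined rate = 0.0034 + 0.0066 + 0.0204 + 0.00408 = 0.03448
Old tax = $288,288 × 0.03448 = $9,940.17024
New tax = $239,566.95 × 0.03448 = $8,260.268436
Reduction = $9,940.17024 − $8,260.268436 = $1,679.901804

$1,680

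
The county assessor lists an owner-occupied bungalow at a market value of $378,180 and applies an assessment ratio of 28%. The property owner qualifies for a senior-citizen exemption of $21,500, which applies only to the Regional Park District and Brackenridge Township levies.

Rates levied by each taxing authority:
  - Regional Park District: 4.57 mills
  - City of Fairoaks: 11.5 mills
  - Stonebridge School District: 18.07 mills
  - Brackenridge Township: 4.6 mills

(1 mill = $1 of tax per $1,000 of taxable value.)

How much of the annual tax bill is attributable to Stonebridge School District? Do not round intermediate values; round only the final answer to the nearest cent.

$1,913.44

Assessed value = $378,180 × 0.28 = $105,890.4
Stonebridge School District taxable value = $105,890.4 (exemption does not apply)
Stonebridge School District levy = $105,890.4 × 0.01807 = $1,913.439528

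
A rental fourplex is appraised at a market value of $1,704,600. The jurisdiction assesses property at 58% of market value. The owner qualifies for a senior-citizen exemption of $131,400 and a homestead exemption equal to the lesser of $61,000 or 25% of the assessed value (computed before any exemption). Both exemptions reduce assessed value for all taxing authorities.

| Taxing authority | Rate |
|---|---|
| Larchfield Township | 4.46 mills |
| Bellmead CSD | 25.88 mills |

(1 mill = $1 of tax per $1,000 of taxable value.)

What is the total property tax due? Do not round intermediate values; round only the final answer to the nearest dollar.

$24,159

Assessed value = $1,704,600 × 0.58 = $988,668
Homestead exemption = min($61,000, 25% × $988,668) = min($61,000, $247,167) = $61,000 (dollar cap binds)
Taxable value = $988,668 − $131,400 − $61,000 = $796,268
Larchfield Township: $796,268 × 0.00446 = $3,551.35528
Bellmead CSD: $796,268 × 0.02588 = $20,607.41584
Total = $24,158.77112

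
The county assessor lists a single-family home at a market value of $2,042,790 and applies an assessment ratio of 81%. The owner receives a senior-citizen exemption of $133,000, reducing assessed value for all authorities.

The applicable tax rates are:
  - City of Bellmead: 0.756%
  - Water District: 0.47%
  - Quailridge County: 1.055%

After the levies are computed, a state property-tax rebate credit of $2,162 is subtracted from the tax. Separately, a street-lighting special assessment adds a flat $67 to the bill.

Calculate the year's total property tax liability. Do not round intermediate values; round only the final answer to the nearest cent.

$32,614.06

Assessed value = $2,042,790 × 0.81 = $1,654,659.9
Taxable value = $1,654,659.9 − $133,000 = $1,521,659.9
City of Bellmead: $1,521,659.9 × 0.00756 = $11,503.748844
Water District: $1,521,659.9 × 0.0047 = $7,151.80153
Quailridge County: $1,521,659.9 × 0.01055 = $16,053.511945
Levies subtotal = $34,709.062319
After credit = $34,709.062319 − $2,162 = $32,547.062319
Total = $32,547.062319 + $67 = $32,614.062319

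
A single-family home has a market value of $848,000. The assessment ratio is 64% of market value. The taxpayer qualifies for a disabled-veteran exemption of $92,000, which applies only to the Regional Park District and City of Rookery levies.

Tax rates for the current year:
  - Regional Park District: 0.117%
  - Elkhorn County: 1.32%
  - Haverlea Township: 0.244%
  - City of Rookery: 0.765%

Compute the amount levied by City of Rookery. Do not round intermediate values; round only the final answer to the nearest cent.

$3,448.01

Assessed value = $848,000 × 0.64 = $542,720
City of Rookery taxable value = $542,720 − $92,000 = $450,720
City of Rookery levy = $450,720 × 0.00765 = $3,448.008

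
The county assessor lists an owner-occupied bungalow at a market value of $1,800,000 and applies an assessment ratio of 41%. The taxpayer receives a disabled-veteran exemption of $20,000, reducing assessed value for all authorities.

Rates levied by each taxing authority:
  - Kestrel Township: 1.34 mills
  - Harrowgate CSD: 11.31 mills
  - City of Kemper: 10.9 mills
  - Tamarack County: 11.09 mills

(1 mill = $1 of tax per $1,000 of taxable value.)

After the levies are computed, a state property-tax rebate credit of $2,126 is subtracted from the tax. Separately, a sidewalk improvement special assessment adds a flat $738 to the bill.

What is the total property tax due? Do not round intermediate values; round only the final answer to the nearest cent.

Assessed value = $1,800,000 × 0.41 = $738,000
Taxable value = $738,000 − $20,000 = $718,000
Kestrel Township: $718,000 × 0.00134 = $962.12
Harrowgate CSD: $718,000 × 0.01131 = $8,120.58
City of Kemper: $718,000 × 0.0109 = $7,826.2
Tamarack County: $718,000 × 0.01109 = $7,962.62
Levies subtotal = $24,871.52
After credit = $24,871.52 − $2,126 = $22,745.52
Total = $22,745.52 + $738 = $23,483.52

$23,483.52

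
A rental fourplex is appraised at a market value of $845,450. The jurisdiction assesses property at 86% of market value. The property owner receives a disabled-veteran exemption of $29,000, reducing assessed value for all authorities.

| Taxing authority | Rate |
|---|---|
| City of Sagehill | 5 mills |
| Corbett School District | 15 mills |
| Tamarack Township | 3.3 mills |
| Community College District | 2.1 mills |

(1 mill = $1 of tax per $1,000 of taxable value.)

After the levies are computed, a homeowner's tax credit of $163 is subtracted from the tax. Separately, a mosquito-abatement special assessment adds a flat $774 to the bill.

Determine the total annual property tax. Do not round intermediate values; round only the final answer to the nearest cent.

$18,342.41

Assessed value = $845,450 × 0.86 = $727,087
Taxable value = $727,087 − $29,000 = $698,087
City of Sagehill: $698,087 × 0.005 = $3,490.435
Corbett School District: $698,087 × 0.015 = $10,471.305
Tamarack Township: $698,087 × 0.0033 = $2,303.6871
Community College District: $698,087 × 0.0021 = $1,465.9827
Levies subtotal = $17,731.4098
After credit = $17,731.4098 − $163 = $17,568.4098
Total = $17,568.4098 + $774 = $18,342.4098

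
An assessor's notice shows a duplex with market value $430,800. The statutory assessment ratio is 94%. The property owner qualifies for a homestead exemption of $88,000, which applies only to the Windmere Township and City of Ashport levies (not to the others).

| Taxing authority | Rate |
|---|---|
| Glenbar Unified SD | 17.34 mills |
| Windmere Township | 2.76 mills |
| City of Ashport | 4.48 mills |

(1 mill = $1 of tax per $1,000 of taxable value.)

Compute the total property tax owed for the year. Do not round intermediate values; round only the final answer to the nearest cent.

$9,316.60

Assessed value = $430,800 × 0.94 = $404,952
Glenbar Unified SD: $404,952 × 0.01734 = $7,021.86768
Windmere Township: ($404,952 − $88,000) × 0.00276 = $316,952 × 0.00276 = $874.78752
City of Ashport: ($404,952 − $88,000) × 0.00448 = $316,952 × 0.00448 = $1,419.94496
Total = $9,316.60016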